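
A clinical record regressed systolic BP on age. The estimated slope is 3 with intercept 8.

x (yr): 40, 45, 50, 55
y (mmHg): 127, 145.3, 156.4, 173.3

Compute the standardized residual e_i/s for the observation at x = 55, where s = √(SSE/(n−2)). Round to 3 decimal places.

0.142

x=40: ŷ = 8 + 3·40 = 128; e = 127 − 128 = -1
x=45: ŷ = 8 + 3·45 = 143; e = 145.3 − 143 = 2.3
x=50: ŷ = 8 + 3·50 = 158; e = 156.4 − 158 = -1.6
x=55: ŷ = 8 + 3·55 = 173; e = 173.3 − 173 = 0.3
SSE = 1 + 5.29 + 2.56 + 0.09 = 8.94
s = √(8.94/2) = 2.11424
e/s = 0.3 / 2.11424 = 0.142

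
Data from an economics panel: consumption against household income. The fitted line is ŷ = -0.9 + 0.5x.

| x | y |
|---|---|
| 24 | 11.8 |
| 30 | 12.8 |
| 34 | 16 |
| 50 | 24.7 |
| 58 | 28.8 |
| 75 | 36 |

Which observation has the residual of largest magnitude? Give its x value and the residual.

x=24: ŷ = -0.9 + 0.5·24 = 11.1; e = 11.8 − 11.1 = 0.7
x=30: ŷ = -0.9 + 0.5·30 = 14.1; e = 12.8 − 14.1 = -1.3
x=34: ŷ = -0.9 + 0.5·34 = 16.1; e = 16 − 16.1 = -0.1
x=50: ŷ = -0.9 + 0.5·50 = 24.1; e = 24.7 − 24.1 = 0.6
x=58: ŷ = -0.9 + 0.5·58 = 28.1; e = 28.8 − 28.1 = 0.7
x=75: ŷ = -0.9 + 0.5·75 = 36.6; e = 36 − 36.6 = -0.6
Largest |e| is 1.3 at x = 30, residual -1.3.

x = 30, e = -1.3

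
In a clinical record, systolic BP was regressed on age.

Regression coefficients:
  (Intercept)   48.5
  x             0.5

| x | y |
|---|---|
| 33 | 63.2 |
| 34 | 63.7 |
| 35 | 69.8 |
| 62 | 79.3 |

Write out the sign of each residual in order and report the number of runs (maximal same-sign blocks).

x=33: ŷ = 48.5 + 0.5·33 = 65; r = 63.2 − 65 = -1.8
x=34: ŷ = 48.5 + 0.5·34 = 65.5; r = 63.7 − 65.5 = -1.8
x=35: ŷ = 48.5 + 0.5·35 = 66; r = 69.8 − 66 = 3.8
x=62: ŷ = 48.5 + 0.5·62 = 79.5; r = 79.3 − 79.5 = -0.2
Signs: − − + −
Runs: −×2, +×1, −×1 → 3

3 runs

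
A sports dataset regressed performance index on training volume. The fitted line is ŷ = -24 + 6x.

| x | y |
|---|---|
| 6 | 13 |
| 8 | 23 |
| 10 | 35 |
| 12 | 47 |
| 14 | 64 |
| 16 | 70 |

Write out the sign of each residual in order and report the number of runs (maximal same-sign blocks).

x=6: ŷ = -24 + 6·6 = 12; r = 13 − 12 = 1
x=8: ŷ = -24 + 6·8 = 24; r = 23 − 24 = -1
x=10: ŷ = -24 + 6·10 = 36; r = 35 − 36 = -1
x=12: ŷ = -24 + 6·12 = 48; r = 47 − 48 = -1
x=14: ŷ = -24 + 6·14 = 60; r = 64 − 60 = 4
x=16: ŷ = -24 + 6·16 = 72; r = 70 − 72 = -2
Signs: + − − − + −
Runs: +×1, −×3, +×1, −×1 → 4

4 runs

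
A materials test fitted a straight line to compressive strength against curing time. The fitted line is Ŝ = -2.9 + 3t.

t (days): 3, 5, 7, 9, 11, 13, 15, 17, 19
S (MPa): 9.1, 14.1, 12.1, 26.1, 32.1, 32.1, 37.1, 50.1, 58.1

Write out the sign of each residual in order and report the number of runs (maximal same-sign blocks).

t=3: Ŝ = -2.9 + 3·3 = 6.1; e = 9.1 − 6.1 = 3
t=5: Ŝ = -2.9 + 3·5 = 12.1; e = 14.1 − 12.1 = 2
t=7: Ŝ = -2.9 + 3·7 = 18.1; e = 12.1 − 18.1 = -6
t=9: Ŝ = -2.9 + 3·9 = 24.1; e = 26.1 − 24.1 = 2
t=11: Ŝ = -2.9 + 3·11 = 30.1; e = 32.1 − 30.1 = 2
t=13: Ŝ = -2.9 + 3·13 = 36.1; e = 32.1 − 36.1 = -4
t=15: Ŝ = -2.9 + 3·15 = 42.1; e = 37.1 − 42.1 = -5
t=17: Ŝ = -2.9 + 3·17 = 48.1; e = 50.1 − 48.1 = 2
t=19: Ŝ = -2.9 + 3·19 = 54.1; e = 58.1 − 54.1 = 4
Signs: + + − + + − − + +
Runs: +×2, −×1, +×2, −×2, +×2 → 5

5 runs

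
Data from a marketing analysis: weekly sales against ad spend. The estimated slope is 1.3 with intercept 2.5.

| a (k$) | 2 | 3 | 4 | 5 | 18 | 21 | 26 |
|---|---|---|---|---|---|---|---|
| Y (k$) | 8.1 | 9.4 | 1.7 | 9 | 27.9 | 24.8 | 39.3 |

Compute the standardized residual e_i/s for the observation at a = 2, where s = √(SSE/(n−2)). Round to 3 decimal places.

a=2: ŷ = 2.5 + 1.3·2 = 5.1; e = 8.1 − 5.1 = 3
a=3: ŷ = 2.5 + 1.3·3 = 6.4; e = 9.4 − 6.4 = 3
a=4: ŷ = 2.5 + 1.3·4 = 7.7; e = 1.7 − 7.7 = -6
a=5: ŷ = 2.5 + 1.3·5 = 9; e = 9 − 9 = 0
a=18: ŷ = 2.5 + 1.3·18 = 25.9; e = 27.9 − 25.9 = 2
a=21: ŷ = 2.5 + 1.3·21 = 29.8; e = 24.8 − 29.8 = -5
a=26: ŷ = 2.5 + 1.3·26 = 36.3; e = 39.3 − 36.3 = 3
SSE = 9 + 9 + 36 + 0 + 4 + 25 + 9 = 92
s = √(92/5) = 4.28952
e/s = 3 / 4.28952 = 0.699

0.699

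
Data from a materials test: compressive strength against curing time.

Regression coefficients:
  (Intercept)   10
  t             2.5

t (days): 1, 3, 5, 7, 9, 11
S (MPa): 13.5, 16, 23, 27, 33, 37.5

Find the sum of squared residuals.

t=1: Ŝ = 10 + 2.5·1 = 12.5; e = 13.5 − 12.5 = 1
t=3: Ŝ = 10 + 2.5·3 = 17.5; e = 16 − 17.5 = -1.5
t=5: Ŝ = 10 + 2.5·5 = 22.5; e = 23 − 22.5 = 0.5
t=7: Ŝ = 10 + 2.5·7 = 27.5; e = 27 − 27.5 = -0.5
t=9: Ŝ = 10 + 2.5·9 = 32.5; e = 33 − 32.5 = 0.5
t=11: Ŝ = 10 + 2.5·11 = 37.5; e = 37.5 − 37.5 = 0
SSE = 1 + 2.25 + 0.25 + 0.25 + 0.25 + 0 = 4

SSE = 4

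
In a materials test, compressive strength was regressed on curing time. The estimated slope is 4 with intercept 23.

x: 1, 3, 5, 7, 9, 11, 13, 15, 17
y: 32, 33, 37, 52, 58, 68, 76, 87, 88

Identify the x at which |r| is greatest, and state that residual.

x = 5, r = -6

x=1: ŷ = 23 + 4·1 = 27; r = 32 − 27 = 5
x=3: ŷ = 23 + 4·3 = 35; r = 33 − 35 = -2
x=5: ŷ = 23 + 4·5 = 43; r = 37 − 43 = -6
x=7: ŷ = 23 + 4·7 = 51; r = 52 − 51 = 1
x=9: ŷ = 23 + 4·9 = 59; r = 58 − 59 = -1
x=11: ŷ = 23 + 4·11 = 67; r = 68 − 67 = 1
x=13: ŷ = 23 + 4·13 = 75; r = 76 − 75 = 1
x=15: ŷ = 23 + 4·15 = 83; r = 87 − 83 = 4
x=17: ŷ = 23 + 4·17 = 91; r = 88 − 91 = -3
Largest |r| is 6 at x = 5, residual -6.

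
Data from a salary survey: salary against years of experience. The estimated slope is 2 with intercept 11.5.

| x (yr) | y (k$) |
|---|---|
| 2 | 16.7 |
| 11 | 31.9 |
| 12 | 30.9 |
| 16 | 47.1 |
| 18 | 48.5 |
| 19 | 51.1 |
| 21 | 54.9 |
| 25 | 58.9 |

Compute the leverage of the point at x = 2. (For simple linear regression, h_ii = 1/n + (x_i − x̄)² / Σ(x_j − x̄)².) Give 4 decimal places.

x̄ = (2 + 11 + 12 + 16 + 18 + 19 + 21 + 25)/8 = 15.5
Σ(x − x̄)² = 182.25 + 20.25 + 12.25 + 0.25 + 6.25 + 12.25 + 30.25 + 90.25 = 354
h = 1/8 + (-13.5)²/354 = 0.125 + 0.514831 = 0.6398

h = 0.6398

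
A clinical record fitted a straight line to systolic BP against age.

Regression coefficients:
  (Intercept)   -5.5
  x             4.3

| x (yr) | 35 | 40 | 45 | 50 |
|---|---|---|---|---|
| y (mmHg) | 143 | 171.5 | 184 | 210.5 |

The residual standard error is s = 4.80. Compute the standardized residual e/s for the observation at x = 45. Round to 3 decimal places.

-0.833

ŷ = -5.5 + 4.3·45 = 188
e = 184 − 188 = -4
e/s = -4 / 4.80 = -0.833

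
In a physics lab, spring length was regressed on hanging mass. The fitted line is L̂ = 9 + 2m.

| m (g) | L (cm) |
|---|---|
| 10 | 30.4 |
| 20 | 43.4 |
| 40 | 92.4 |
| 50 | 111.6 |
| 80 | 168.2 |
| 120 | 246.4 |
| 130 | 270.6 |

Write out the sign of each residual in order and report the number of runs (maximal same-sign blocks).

m=10: L̂ = 9 + 2·10 = 29; e = 30.4 − 29 = 1.4
m=20: L̂ = 9 + 2·20 = 49; e = 43.4 − 49 = -5.6
m=40: L̂ = 9 + 2·40 = 89; e = 92.4 − 89 = 3.4
m=50: L̂ = 9 + 2·50 = 109; e = 111.6 − 109 = 2.6
m=80: L̂ = 9 + 2·80 = 169; e = 168.2 − 169 = -0.8
m=120: L̂ = 9 + 2·120 = 249; e = 246.4 − 249 = -2.6
m=130: L̂ = 9 + 2·130 = 269; e = 270.6 − 269 = 1.6
Signs: + − + + − − +
Runs: +×1, −×1, +×2, −×2, +×1 → 5

5 runs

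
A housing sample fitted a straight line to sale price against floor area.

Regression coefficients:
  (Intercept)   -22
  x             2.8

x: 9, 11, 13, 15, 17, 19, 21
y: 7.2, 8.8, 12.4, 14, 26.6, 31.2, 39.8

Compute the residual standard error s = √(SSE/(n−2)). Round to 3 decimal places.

s = 3.633

x=9: ŷ = -22 + 2.8·9 = 3.2; e = 7.2 − 3.2 = 4
x=11: ŷ = -22 + 2.8·11 = 8.8; e = 8.8 − 8.8 = 0
x=13: ŷ = -22 + 2.8·13 = 14.4; e = 12.4 − 14.4 = -2
x=15: ŷ = -22 + 2.8·15 = 20; e = 14 − 20 = -6
x=17: ŷ = -22 + 2.8·17 = 25.6; e = 26.6 − 25.6 = 1
x=19: ŷ = -22 + 2.8·19 = 31.2; e = 31.2 − 31.2 = 0
x=21: ŷ = -22 + 2.8·21 = 36.8; e = 39.8 − 36.8 = 3
SSE = 16 + 0 + 4 + 36 + 1 + 0 + 9 = 66
s = √(66/5) = √13.2 ≈ 3.633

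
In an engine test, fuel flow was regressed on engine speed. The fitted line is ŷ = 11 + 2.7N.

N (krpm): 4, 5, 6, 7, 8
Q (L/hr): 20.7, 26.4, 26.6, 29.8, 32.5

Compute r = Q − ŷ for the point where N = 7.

r = -0.1

ŷ = 11 + 2.7·7 = 29.9
r = 29.8 − 29.9 = -0.1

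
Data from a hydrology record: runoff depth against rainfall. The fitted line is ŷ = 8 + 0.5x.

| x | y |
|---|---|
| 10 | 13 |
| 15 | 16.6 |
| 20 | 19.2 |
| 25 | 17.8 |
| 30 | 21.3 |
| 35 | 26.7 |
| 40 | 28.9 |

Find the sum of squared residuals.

SSE = 15.08

x=10: ŷ = 8 + 0.5·10 = 13; r = 13 − 13 = 0
x=15: ŷ = 8 + 0.5·15 = 15.5; r = 16.6 − 15.5 = 1.1
x=20: ŷ = 8 + 0.5·20 = 18; r = 19.2 − 18 = 1.2
x=25: ŷ = 8 + 0.5·25 = 20.5; r = 17.8 − 20.5 = -2.7
x=30: ŷ = 8 + 0.5·30 = 23; r = 21.3 − 23 = -1.7
x=35: ŷ = 8 + 0.5·35 = 25.5; r = 26.7 − 25.5 = 1.2
x=40: ŷ = 8 + 0.5·40 = 28; r = 28.9 − 28 = 0.9
SSE = 0 + 1.21 + 1.44 + 7.29 + 2.89 + 1.44 + 0.81 = 15.08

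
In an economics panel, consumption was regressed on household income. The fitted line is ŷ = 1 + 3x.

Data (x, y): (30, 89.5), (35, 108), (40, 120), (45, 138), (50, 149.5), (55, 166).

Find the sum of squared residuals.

SSE = 13.5

x=30: ŷ = 1 + 3·30 = 91; r = 89.5 − 91 = -1.5
x=35: ŷ = 1 + 3·35 = 106; r = 108 − 106 = 2
x=40: ŷ = 1 + 3·40 = 121; r = 120 − 121 = -1
x=45: ŷ = 1 + 3·45 = 136; r = 138 − 136 = 2
x=50: ŷ = 1 + 3·50 = 151; r = 149.5 − 151 = -1.5
x=55: ŷ = 1 + 3·55 = 166; r = 166 − 166 = 0
SSE = 2.25 + 4 + 1 + 4 + 2.25 + 0 = 13.5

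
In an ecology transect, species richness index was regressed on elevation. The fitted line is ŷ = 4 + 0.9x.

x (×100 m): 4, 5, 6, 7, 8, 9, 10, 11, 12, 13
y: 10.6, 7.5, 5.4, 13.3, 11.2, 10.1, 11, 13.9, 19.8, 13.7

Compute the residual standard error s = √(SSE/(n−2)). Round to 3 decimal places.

s = 3.000

x=4: ŷ = 4 + 0.9·4 = 7.6; r = 10.6 − 7.6 = 3
x=5: ŷ = 4 + 0.9·5 = 8.5; r = 7.5 − 8.5 = -1
x=6: ŷ = 4 + 0.9·6 = 9.4; r = 5.4 − 9.4 = -4
x=7: ŷ = 4 + 0.9·7 = 10.3; r = 13.3 − 10.3 = 3
x=8: ŷ = 4 + 0.9·8 = 11.2; r = 11.2 − 11.2 = 0
x=9: ŷ = 4 + 0.9·9 = 12.1; r = 10.1 − 12.1 = -2
x=10: ŷ = 4 + 0.9·10 = 13; r = 11 − 13 = -2
x=11: ŷ = 4 + 0.9·11 = 13.9; r = 13.9 − 13.9 = 0
x=12: ŷ = 4 + 0.9·12 = 14.8; r = 19.8 − 14.8 = 5
x=13: ŷ = 4 + 0.9·13 = 15.7; r = 13.7 − 15.7 = -2
SSE = 9 + 1 + 16 + 9 + 0 + 4 + 4 + 0 + 25 + 4 = 72
s = √(72/8) = √9 ≈ 3.000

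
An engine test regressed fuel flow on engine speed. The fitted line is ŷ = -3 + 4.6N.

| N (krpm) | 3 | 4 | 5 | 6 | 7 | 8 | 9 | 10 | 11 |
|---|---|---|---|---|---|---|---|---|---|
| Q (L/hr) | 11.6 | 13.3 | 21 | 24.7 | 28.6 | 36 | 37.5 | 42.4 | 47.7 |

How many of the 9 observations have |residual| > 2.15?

N=3: ŷ = -3 + 4.6·3 = 10.8; r = 11.6 − 10.8 = 0.8
N=4: ŷ = -3 + 4.6·4 = 15.4; r = 13.3 − 15.4 = -2.1
N=5: ŷ = -3 + 4.6·5 = 20; r = 21 − 20 = 1
N=6: ŷ = -3 + 4.6·6 = 24.6; r = 24.7 − 24.6 = 0.1
N=7: ŷ = -3 + 4.6·7 = 29.2; r = 28.6 − 29.2 = -0.6
N=8: ŷ = -3 + 4.6·8 = 33.8; r = 36 − 33.8 = 2.2
N=9: ŷ = -3 + 4.6·9 = 38.4; r = 37.5 − 38.4 = -0.9
N=10: ŷ = -3 + 4.6·10 = 43; r = 42.4 − 43 = -0.6
N=11: ŷ = -3 + 4.6·11 = 47.6; r = 47.7 − 47.6 = 0.1
|r| > 2.15: N=8 (|r|=2.2) → 1

1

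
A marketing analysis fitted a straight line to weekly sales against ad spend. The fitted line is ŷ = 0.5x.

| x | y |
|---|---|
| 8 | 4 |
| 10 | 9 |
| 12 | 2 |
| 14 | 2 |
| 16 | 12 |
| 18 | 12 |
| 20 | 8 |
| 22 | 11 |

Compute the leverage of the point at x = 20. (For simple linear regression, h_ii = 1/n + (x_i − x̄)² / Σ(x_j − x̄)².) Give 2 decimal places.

h = 0.27

x̄ = (8 + 10 + 12 + 14 + 16 + 18 + 20 + 22)/8 = 15
Σ(x − x̄)² = 49 + 25 + 9 + 1 + 1 + 9 + 25 + 49 = 168
h = 1/8 + (5)²/168 = 0.125 + 0.14881 = 0.27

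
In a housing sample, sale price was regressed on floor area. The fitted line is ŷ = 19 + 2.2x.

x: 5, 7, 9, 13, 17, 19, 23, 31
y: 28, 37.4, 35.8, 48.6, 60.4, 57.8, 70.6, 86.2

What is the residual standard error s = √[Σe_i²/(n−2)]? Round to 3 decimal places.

x=5: ŷ = 19 + 2.2·5 = 30; e = 28 − 30 = -2
x=7: ŷ = 19 + 2.2·7 = 34.4; e = 37.4 − 34.4 = 3
x=9: ŷ = 19 + 2.2·9 = 38.8; e = 35.8 − 38.8 = -3
x=13: ŷ = 19 + 2.2·13 = 47.6; e = 48.6 − 47.6 = 1
x=17: ŷ = 19 + 2.2·17 = 56.4; e = 60.4 − 56.4 = 4
x=19: ŷ = 19 + 2.2·19 = 60.8; e = 57.8 − 60.8 = -3
x=23: ŷ = 19 + 2.2·23 = 69.6; e = 70.6 − 69.6 = 1
x=31: ŷ = 19 + 2.2·31 = 87.2; e = 86.2 − 87.2 = -1
SSE = 4 + 9 + 9 + 1 + 16 + 9 + 1 + 1 = 50
s = √(50/6) = √8.33333 ≈ 2.887

s = 2.887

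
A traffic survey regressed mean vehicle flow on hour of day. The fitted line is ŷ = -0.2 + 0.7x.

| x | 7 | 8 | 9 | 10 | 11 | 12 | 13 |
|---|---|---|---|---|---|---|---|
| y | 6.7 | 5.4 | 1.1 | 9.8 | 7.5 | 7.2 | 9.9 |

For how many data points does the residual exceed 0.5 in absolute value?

5

x=7: ŷ = -0.2 + 0.7·7 = 4.7; r = 6.7 − 4.7 = 2
x=8: ŷ = -0.2 + 0.7·8 = 5.4; r = 5.4 − 5.4 = 0
x=9: ŷ = -0.2 + 0.7·9 = 6.1; r = 1.1 − 6.1 = -5
x=10: ŷ = -0.2 + 0.7·10 = 6.8; r = 9.8 − 6.8 = 3
x=11: ŷ = -0.2 + 0.7·11 = 7.5; r = 7.5 − 7.5 = 0
x=12: ŷ = -0.2 + 0.7·12 = 8.2; r = 7.2 − 8.2 = -1
x=13: ŷ = -0.2 + 0.7·13 = 8.9; r = 9.9 − 8.9 = 1
|r| > 0.5: x=7 (|r|=2), x=9 (|r|=5), x=10 (|r|=3), x=12 (|r|=1), x=13 (|r|=1) → 5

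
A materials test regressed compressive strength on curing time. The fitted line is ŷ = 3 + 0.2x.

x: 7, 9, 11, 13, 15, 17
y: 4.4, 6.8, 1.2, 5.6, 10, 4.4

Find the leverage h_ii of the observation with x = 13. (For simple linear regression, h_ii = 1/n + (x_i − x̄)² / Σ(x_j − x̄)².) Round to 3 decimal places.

x̄ = (7 + 9 + 11 + 13 + 15 + 17)/6 = 12
Σ(x − x̄)² = 25 + 9 + 1 + 1 + 9 + 25 = 70
h = 1/6 + (1)²/70 = 0.166667 + 0.0142857 = 0.181

h = 0.181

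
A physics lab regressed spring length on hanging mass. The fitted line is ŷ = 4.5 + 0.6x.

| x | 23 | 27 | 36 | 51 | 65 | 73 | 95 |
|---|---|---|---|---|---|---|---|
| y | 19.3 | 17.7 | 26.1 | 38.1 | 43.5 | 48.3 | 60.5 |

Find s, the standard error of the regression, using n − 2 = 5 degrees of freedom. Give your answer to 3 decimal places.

s = 2.000

x=23: ŷ = 4.5 + 0.6·23 = 18.3; e = 19.3 − 18.3 = 1
x=27: ŷ = 4.5 + 0.6·27 = 20.7; e = 17.7 − 20.7 = -3
x=36: ŷ = 4.5 + 0.6·36 = 26.1; e = 26.1 − 26.1 = 0
x=51: ŷ = 4.5 + 0.6·51 = 35.1; e = 38.1 − 35.1 = 3
x=65: ŷ = 4.5 + 0.6·65 = 43.5; e = 43.5 − 43.5 = 0
x=73: ŷ = 4.5 + 0.6·73 = 48.3; e = 48.3 − 48.3 = 0
x=95: ŷ = 4.5 + 0.6·95 = 61.5; e = 60.5 − 61.5 = -1
SSE = 1 + 9 + 0 + 9 + 0 + 0 + 1 = 20
s = √(20/5) = √4 ≈ 2.000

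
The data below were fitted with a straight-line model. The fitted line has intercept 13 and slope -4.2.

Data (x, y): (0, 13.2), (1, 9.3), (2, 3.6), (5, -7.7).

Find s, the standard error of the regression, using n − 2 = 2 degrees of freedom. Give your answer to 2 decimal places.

x=0: ŷ = 13 − 4.2·0 = 13; e = 13.2 − 13 = 0.2
x=1: ŷ = 13 − 4.2·1 = 8.8; e = 9.3 − 8.8 = 0.5
x=2: ŷ = 13 − 4.2·2 = 4.6; e = 3.6 − 4.6 = -1
x=5: ŷ = 13 − 4.2·5 = -8; e = -7.7 − (-8) = 0.3
SSE = 0.04 + 0.25 + 1 + 0.09 = 1.38
s = √(1.38/2) = √0.69 ≈ 0.83

s = 0.83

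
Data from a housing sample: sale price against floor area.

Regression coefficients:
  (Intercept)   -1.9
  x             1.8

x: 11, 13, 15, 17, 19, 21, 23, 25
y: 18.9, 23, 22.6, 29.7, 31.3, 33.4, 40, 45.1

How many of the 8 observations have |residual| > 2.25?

x=11: ŷ = -1.9 + 1.8·11 = 17.9; e = 18.9 − 17.9 = 1
x=13: ŷ = -1.9 + 1.8·13 = 21.5; e = 23 − 21.5 = 1.5
x=15: ŷ = -1.9 + 1.8·15 = 25.1; e = 22.6 − 25.1 = -2.5
x=17: ŷ = -1.9 + 1.8·17 = 28.7; e = 29.7 − 28.7 = 1
x=19: ŷ = -1.9 + 1.8·19 = 32.3; e = 31.3 − 32.3 = -1
x=21: ŷ = -1.9 + 1.8·21 = 35.9; e = 33.4 − 35.9 = -2.5
x=23: ŷ = -1.9 + 1.8·23 = 39.5; e = 40 − 39.5 = 0.5
x=25: ŷ = -1.9 + 1.8·25 = 43.1; e = 45.1 − 43.1 = 2
|e| > 2.25: x=15 (|e|=2.5), x=21 (|e|=2.5) → 2

2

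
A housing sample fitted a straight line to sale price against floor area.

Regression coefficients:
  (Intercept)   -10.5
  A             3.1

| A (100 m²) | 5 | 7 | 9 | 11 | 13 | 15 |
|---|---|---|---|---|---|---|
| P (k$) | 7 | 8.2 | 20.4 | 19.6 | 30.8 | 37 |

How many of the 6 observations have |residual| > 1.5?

A=5: P̂ = -10.5 + 3.1·5 = 5; r = 7 − 5 = 2
A=7: P̂ = -10.5 + 3.1·7 = 11.2; r = 8.2 − 11.2 = -3
A=9: P̂ = -10.5 + 3.1·9 = 17.4; r = 20.4 − 17.4 = 3
A=11: P̂ = -10.5 + 3.1·11 = 23.6; r = 19.6 − 23.6 = -4
A=13: P̂ = -10.5 + 3.1·13 = 29.8; r = 30.8 − 29.8 = 1
A=15: P̂ = -10.5 + 3.1·15 = 36; r = 37 − 36 = 1
|r| > 1.5: A=5 (|r|=2), A=7 (|r|=3), A=9 (|r|=3), A=11 (|r|=4) → 4

4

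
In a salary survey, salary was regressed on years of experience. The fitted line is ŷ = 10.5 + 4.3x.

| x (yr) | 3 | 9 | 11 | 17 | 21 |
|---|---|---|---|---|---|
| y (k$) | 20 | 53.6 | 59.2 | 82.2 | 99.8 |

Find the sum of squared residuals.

x=3: ŷ = 10.5 + 4.3·3 = 23.4; r = 20 − 23.4 = -3.4
x=9: ŷ = 10.5 + 4.3·9 = 49.2; r = 53.6 − 49.2 = 4.4
x=11: ŷ = 10.5 + 4.3·11 = 57.8; r = 59.2 − 57.8 = 1.4
x=17: ŷ = 10.5 + 4.3·17 = 83.6; r = 82.2 − 83.6 = -1.4
x=21: ŷ = 10.5 + 4.3·21 = 100.8; r = 99.8 − 100.8 = -1
SSE = 11.56 + 19.36 + 1.96 + 1.96 + 1 = 35.84

SSE = 35.84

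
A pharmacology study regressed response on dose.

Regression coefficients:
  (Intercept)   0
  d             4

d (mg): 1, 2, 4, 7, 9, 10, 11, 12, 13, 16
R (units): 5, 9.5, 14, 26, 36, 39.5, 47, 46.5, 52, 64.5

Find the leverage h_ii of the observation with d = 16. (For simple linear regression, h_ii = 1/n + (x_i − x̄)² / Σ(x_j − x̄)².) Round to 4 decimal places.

h = 0.3574

d̄ = (1 + 2 + 4 + 7 + 9 + 10 + 11 + 12 + 13 + 16)/10 = 8.5
Σ(d − d̄)² = 56.25 + 42.25 + 20.25 + 2.25 + 0.25 + 2.25 + 6.25 + 12.25 + 20.25 + 56.25 = 218.5
h = 1/10 + (7.5)²/218.5 = 0.1 + 0.257437 = 0.3574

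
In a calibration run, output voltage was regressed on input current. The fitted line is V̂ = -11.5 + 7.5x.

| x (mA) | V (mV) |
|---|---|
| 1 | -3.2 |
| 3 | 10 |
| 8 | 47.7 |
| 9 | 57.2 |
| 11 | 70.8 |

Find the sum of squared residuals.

x=1: V̂ = -11.5 + 7.5·1 = -4; e = -3.2 − (-4) = 0.8
x=3: V̂ = -11.5 + 7.5·3 = 11; e = 10 − 11 = -1
x=8: V̂ = -11.5 + 7.5·8 = 48.5; e = 47.7 − 48.5 = -0.8
x=9: V̂ = -11.5 + 7.5·9 = 56; e = 57.2 − 56 = 1.2
x=11: V̂ = -11.5 + 7.5·11 = 71; e = 70.8 − 71 = -0.2
SSE = 0.64 + 1 + 0.64 + 1.44 + 0.04 = 3.76

SSE = 3.76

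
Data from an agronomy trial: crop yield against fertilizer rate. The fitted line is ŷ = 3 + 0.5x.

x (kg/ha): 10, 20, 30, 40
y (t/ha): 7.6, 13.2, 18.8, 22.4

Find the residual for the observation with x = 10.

r = -0.4

ŷ = 3 + 0.5·10 = 8
r = 7.6 − 8 = -0.4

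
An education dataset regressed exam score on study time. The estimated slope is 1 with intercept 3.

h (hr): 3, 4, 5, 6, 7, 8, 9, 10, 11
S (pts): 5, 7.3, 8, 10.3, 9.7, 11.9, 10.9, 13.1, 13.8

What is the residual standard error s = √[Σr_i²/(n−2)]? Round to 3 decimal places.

s = 0.840

h=3: ŷ = 3 + 3 = 6; r = 5 − 6 = -1
h=4: ŷ = 3 + 4 = 7; r = 7.3 − 7 = 0.3
h=5: ŷ = 3 + 5 = 8; r = 8 − 8 = 0
h=6: ŷ = 3 + 6 = 9; r = 10.3 − 9 = 1.3
h=7: ŷ = 3 + 7 = 10; r = 9.7 − 10 = -0.3
h=8: ŷ = 3 + 8 = 11; r = 11.9 − 11 = 0.9
h=9: ŷ = 3 + 9 = 12; r = 10.9 − 12 = -1.1
h=10: ŷ = 3 + 10 = 13; r = 13.1 − 13 = 0.1
h=11: ŷ = 3 + 11 = 14; r = 13.8 − 14 = -0.2
SSE = 1 + 0.09 + 0 + 1.69 + 0.09 + 0.81 + 1.21 + 0.01 + 0.04 = 4.94
s = √(4.94/7) = √0.705714 ≈ 0.840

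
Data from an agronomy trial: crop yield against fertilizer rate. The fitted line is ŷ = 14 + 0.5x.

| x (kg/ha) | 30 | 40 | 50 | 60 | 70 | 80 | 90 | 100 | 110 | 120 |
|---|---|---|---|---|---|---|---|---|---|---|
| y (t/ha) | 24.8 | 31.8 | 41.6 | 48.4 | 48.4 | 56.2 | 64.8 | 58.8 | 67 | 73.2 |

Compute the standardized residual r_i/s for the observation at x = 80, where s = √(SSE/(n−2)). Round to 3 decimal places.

x=30: ŷ = 14 + 0.5·30 = 29; r = 24.8 − 29 = -4.2
x=40: ŷ = 14 + 0.5·40 = 34; r = 31.8 − 34 = -2.2
x=50: ŷ = 14 + 0.5·50 = 39; r = 41.6 − 39 = 2.6
x=60: ŷ = 14 + 0.5·60 = 44; r = 48.4 − 44 = 4.4
x=70: ŷ = 14 + 0.5·70 = 49; r = 48.4 − 49 = -0.6
x=80: ŷ = 14 + 0.5·80 = 54; r = 56.2 − 54 = 2.2
x=90: ŷ = 14 + 0.5·90 = 59; r = 64.8 − 59 = 5.8
x=100: ŷ = 14 + 0.5·100 = 64; r = 58.8 − 64 = -5.2
x=110: ŷ = 14 + 0.5·110 = 69; r = 67 − 69 = -2
x=120: ŷ = 14 + 0.5·120 = 74; r = 73.2 − 74 = -0.8
SSE = 17.64 + 4.84 + 6.76 + 19.36 + 0.36 + 4.84 + 33.64 + 27.04 + 4 + 0.64 = 119.12
s = √(119.12/8) = 3.85876
r/s = 2.2 / 3.85876 = 0.570

0.570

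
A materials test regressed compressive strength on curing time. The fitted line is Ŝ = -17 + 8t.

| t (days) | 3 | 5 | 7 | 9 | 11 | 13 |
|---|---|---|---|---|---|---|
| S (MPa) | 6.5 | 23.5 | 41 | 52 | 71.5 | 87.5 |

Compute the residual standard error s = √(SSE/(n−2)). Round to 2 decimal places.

t=3: Ŝ = -17 + 8·3 = 7; r = 6.5 − 7 = -0.5
t=5: Ŝ = -17 + 8·5 = 23; r = 23.5 − 23 = 0.5
t=7: Ŝ = -17 + 8·7 = 39; r = 41 − 39 = 2
t=9: Ŝ = -17 + 8·9 = 55; r = 52 − 55 = -3
t=11: Ŝ = -17 + 8·11 = 71; r = 71.5 − 71 = 0.5
t=13: Ŝ = -17 + 8·13 = 87; r = 87.5 − 87 = 0.5
SSE = 0.25 + 0.25 + 4 + 9 + 0.25 + 0.25 = 14
s = √(14/4) = √3.5 ≈ 1.87

s = 1.87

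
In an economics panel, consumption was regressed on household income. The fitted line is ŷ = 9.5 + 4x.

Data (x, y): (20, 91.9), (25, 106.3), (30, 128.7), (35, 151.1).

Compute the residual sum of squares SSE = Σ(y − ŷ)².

SSE = 19.2

x=20: ŷ = 9.5 + 4·20 = 89.5; e = 91.9 − 89.5 = 2.4
x=25: ŷ = 9.5 + 4·25 = 109.5; e = 106.3 − 109.5 = -3.2
x=30: ŷ = 9.5 + 4·30 = 129.5; e = 128.7 − 129.5 = -0.8
x=35: ŷ = 9.5 + 4·35 = 149.5; e = 151.1 − 149.5 = 1.6
SSE = 5.76 + 10.24 + 0.64 + 2.56 = 19.2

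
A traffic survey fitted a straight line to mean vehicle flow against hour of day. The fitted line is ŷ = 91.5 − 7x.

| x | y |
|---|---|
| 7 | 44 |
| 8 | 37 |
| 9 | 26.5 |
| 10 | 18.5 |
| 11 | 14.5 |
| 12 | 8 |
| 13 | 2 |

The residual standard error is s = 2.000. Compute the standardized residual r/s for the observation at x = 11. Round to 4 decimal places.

0.0000

ŷ = 91.5 − 7·11 = 14.5
r = 14.5 − 14.5 = 0
r/s = 0 / 2.000 = 0.0000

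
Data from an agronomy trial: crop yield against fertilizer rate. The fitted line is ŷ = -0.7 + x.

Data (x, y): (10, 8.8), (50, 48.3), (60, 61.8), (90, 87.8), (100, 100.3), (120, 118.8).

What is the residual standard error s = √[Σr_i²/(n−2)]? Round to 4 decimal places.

s = 1.6583

x=10: ŷ = -0.7 + 10 = 9.3; r = 8.8 − 9.3 = -0.5
x=50: ŷ = -0.7 + 50 = 49.3; r = 48.3 − 49.3 = -1
x=60: ŷ = -0.7 + 60 = 59.3; r = 61.8 − 59.3 = 2.5
x=90: ŷ = -0.7 + 90 = 89.3; r = 87.8 − 89.3 = -1.5
x=100: ŷ = -0.7 + 100 = 99.3; r = 100.3 − 99.3 = 1
x=120: ŷ = -0.7 + 120 = 119.3; r = 118.8 − 119.3 = -0.5
SSE = 0.25 + 1 + 6.25 + 2.25 + 1 + 0.25 = 11
s = √(11/4) = √2.75 ≈ 1.6583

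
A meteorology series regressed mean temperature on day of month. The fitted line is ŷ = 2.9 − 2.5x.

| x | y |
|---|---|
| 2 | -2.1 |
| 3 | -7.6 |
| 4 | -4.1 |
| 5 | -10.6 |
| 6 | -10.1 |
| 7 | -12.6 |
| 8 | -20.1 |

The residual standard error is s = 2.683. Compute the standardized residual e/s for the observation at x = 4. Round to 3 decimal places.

1.118

ŷ = 2.9 − 2.5·4 = -7.1
e = -4.1 − (-7.1) = 3
e/s = 3 / 2.683 = 1.118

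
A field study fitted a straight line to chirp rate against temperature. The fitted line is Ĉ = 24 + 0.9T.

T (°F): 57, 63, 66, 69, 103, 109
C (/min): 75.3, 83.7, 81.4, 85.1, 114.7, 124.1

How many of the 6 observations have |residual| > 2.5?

1

T=57: Ĉ = 24 + 0.9·57 = 75.3; e = 75.3 − 75.3 = 0
T=63: Ĉ = 24 + 0.9·63 = 80.7; e = 83.7 − 80.7 = 3
T=66: Ĉ = 24 + 0.9·66 = 83.4; e = 81.4 − 83.4 = -2
T=69: Ĉ = 24 + 0.9·69 = 86.1; e = 85.1 − 86.1 = -1
T=103: Ĉ = 24 + 0.9·103 = 116.7; e = 114.7 − 116.7 = -2
T=109: Ĉ = 24 + 0.9·109 = 122.1; e = 124.1 − 122.1 = 2
|e| > 2.5: T=63 (|e|=3) → 1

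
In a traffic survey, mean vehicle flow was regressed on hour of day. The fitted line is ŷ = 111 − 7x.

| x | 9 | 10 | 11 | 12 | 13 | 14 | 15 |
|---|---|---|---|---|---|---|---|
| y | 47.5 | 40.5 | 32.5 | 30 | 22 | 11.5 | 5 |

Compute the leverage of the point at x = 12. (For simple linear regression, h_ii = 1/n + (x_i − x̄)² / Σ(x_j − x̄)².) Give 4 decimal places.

h = 0.1429

x̄ = (9 + 10 + 11 + 12 + 13 + 14 + 15)/7 = 12
Σ(x − x̄)² = 9 + 4 + 1 + 0 + 1 + 4 + 9 = 28
h = 1/7 + (0)²/28 = 0.142857 + 0 = 0.1429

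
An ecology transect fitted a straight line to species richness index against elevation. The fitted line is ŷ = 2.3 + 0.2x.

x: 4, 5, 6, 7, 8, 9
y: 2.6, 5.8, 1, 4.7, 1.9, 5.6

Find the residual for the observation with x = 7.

ŷ = 2.3 + 0.2·7 = 3.7
r = 4.7 − 3.7 = 1

r = 1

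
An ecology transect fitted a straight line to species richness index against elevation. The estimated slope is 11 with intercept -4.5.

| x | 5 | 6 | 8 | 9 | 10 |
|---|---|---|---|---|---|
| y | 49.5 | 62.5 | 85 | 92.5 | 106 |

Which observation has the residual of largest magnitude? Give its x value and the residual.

x = 9, e = -2

x=5: ŷ = -4.5 + 11·5 = 50.5; e = 49.5 − 50.5 = -1
x=6: ŷ = -4.5 + 11·6 = 61.5; e = 62.5 − 61.5 = 1
x=8: ŷ = -4.5 + 11·8 = 83.5; e = 85 − 83.5 = 1.5
x=9: ŷ = -4.5 + 11·9 = 94.5; e = 92.5 − 94.5 = -2
x=10: ŷ = -4.5 + 11·10 = 105.5; e = 106 − 105.5 = 0.5
Largest |e| is 2 at x = 9, residual -2.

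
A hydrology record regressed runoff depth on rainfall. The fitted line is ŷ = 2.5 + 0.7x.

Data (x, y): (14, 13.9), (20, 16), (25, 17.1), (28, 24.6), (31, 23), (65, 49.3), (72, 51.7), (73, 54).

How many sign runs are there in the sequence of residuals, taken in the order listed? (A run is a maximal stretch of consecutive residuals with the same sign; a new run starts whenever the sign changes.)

x=14: ŷ = 2.5 + 0.7·14 = 12.3; e = 13.9 − 12.3 = 1.6
x=20: ŷ = 2.5 + 0.7·20 = 16.5; e = 16 − 16.5 = -0.5
x=25: ŷ = 2.5 + 0.7·25 = 20; e = 17.1 − 20 = -2.9
x=28: ŷ = 2.5 + 0.7·28 = 22.1; e = 24.6 − 22.1 = 2.5
x=31: ŷ = 2.5 + 0.7·31 = 24.2; e = 23 − 24.2 = -1.2
x=65: ŷ = 2.5 + 0.7·65 = 48; e = 49.3 − 48 = 1.3
x=72: ŷ = 2.5 + 0.7·72 = 52.9; e = 51.7 − 52.9 = -1.2
x=73: ŷ = 2.5 + 0.7·73 = 53.6; e = 54 − 53.6 = 0.4
Signs: + − − + − + − +
Runs: +×1, −×2, +×1, −×1, +×1, −×1, +×1 → 7

7 runs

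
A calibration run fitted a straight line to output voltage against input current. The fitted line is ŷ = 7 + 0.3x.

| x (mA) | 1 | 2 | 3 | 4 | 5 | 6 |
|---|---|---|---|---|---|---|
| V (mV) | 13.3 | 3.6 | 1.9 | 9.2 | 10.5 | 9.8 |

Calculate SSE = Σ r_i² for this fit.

SSE = 94

x=1: ŷ = 7 + 0.3·1 = 7.3; r = 13.3 − 7.3 = 6
x=2: ŷ = 7 + 0.3·2 = 7.6; r = 3.6 − 7.6 = -4
x=3: ŷ = 7 + 0.3·3 = 7.9; r = 1.9 − 7.9 = -6
x=4: ŷ = 7 + 0.3·4 = 8.2; r = 9.2 − 8.2 = 1
x=5: ŷ = 7 + 0.3·5 = 8.5; r = 10.5 − 8.5 = 2
x=6: ŷ = 7 + 0.3·6 = 8.8; r = 9.8 − 8.8 = 1
SSE = 36 + 16 + 36 + 1 + 4 + 1 = 94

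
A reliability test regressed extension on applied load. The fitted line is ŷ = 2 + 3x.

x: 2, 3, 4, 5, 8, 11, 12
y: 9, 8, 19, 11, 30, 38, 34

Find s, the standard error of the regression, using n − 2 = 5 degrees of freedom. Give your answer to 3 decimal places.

x=2: ŷ = 2 + 3·2 = 8; e = 9 − 8 = 1
x=3: ŷ = 2 + 3·3 = 11; e = 8 − 11 = -3
x=4: ŷ = 2 + 3·4 = 14; e = 19 − 14 = 5
x=5: ŷ = 2 + 3·5 = 17; e = 11 − 17 = -6
x=8: ŷ = 2 + 3·8 = 26; e = 30 − 26 = 4
x=11: ŷ = 2 + 3·11 = 35; e = 38 − 35 = 3
x=12: ŷ = 2 + 3·12 = 38; e = 34 − 38 = -4
SSE = 1 + 9 + 25 + 36 + 16 + 9 + 16 = 112
s = √(112/5) = √22.4 ≈ 4.733

s = 4.733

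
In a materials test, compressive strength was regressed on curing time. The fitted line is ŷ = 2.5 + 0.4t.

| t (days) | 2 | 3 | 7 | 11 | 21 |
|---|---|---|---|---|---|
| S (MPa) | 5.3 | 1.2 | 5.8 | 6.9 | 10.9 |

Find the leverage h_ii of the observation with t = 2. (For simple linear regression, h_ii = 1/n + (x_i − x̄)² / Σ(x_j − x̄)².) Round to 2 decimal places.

h = 0.40

t̄ = (2 + 3 + 7 + 11 + 21)/5 = 8.8
Σ(t − t̄)² = 46.24 + 33.64 + 3.24 + 4.84 + 148.84 = 236.8
h = 1/5 + (-6.8)²/236.8 = 0.2 + 0.19527 = 0.40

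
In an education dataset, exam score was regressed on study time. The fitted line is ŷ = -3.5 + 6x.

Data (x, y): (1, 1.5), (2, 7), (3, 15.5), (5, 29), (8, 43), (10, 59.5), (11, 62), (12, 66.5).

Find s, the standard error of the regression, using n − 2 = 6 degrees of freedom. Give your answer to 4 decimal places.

x=1: ŷ = -3.5 + 6·1 = 2.5; r = 1.5 − 2.5 = -1
x=2: ŷ = -3.5 + 6·2 = 8.5; r = 7 − 8.5 = -1.5
x=3: ŷ = -3.5 + 6·3 = 14.5; r = 15.5 − 14.5 = 1
x=5: ŷ = -3.5 + 6·5 = 26.5; r = 29 − 26.5 = 2.5
x=8: ŷ = -3.5 + 6·8 = 44.5; r = 43 − 44.5 = -1.5
x=10: ŷ = -3.5 + 6·10 = 56.5; r = 59.5 − 56.5 = 3
x=11: ŷ = -3.5 + 6·11 = 62.5; r = 62 − 62.5 = -0.5
x=12: ŷ = -3.5 + 6·12 = 68.5; r = 66.5 − 68.5 = -2
SSE = 1 + 2.25 + 1 + 6.25 + 2.25 + 9 + 0.25 + 4 = 26
s = √(26/6) = √4.33333 ≈ 2.0817

s = 2.0817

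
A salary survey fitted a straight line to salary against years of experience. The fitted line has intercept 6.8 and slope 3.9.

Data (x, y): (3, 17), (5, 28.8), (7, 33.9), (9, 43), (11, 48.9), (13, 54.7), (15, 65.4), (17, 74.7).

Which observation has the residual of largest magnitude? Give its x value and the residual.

x=3: ŷ = 6.8 + 3.9·3 = 18.5; r = 17 − 18.5 = -1.5
x=5: ŷ = 6.8 + 3.9·5 = 26.3; r = 28.8 − 26.3 = 2.5
x=7: ŷ = 6.8 + 3.9·7 = 34.1; r = 33.9 − 34.1 = -0.2
x=9: ŷ = 6.8 + 3.9·9 = 41.9; r = 43 − 41.9 = 1.1
x=11: ŷ = 6.8 + 3.9·11 = 49.7; r = 48.9 − 49.7 = -0.8
x=13: ŷ = 6.8 + 3.9·13 = 57.5; r = 54.7 − 57.5 = -2.8
x=15: ŷ = 6.8 + 3.9·15 = 65.3; r = 65.4 − 65.3 = 0.1
x=17: ŷ = 6.8 + 3.9·17 = 73.1; r = 74.7 − 73.1 = 1.6
Largest |r| is 2.8 at x = 13, residual -2.8.

x = 13, r = -2.8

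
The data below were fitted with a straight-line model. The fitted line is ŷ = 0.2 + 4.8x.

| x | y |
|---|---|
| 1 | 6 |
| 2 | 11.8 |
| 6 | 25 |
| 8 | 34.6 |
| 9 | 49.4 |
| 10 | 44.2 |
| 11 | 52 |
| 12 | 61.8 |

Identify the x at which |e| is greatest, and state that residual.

x=1: ŷ = 0.2 + 4.8·1 = 5; e = 6 − 5 = 1
x=2: ŷ = 0.2 + 4.8·2 = 9.8; e = 11.8 − 9.8 = 2
x=6: ŷ = 0.2 + 4.8·6 = 29; e = 25 − 29 = -4
x=8: ŷ = 0.2 + 4.8·8 = 38.6; e = 34.6 − 38.6 = -4
x=9: ŷ = 0.2 + 4.8·9 = 43.4; e = 49.4 − 43.4 = 6
x=10: ŷ = 0.2 + 4.8·10 = 48.2; e = 44.2 − 48.2 = -4
x=11: ŷ = 0.2 + 4.8·11 = 53; e = 52 − 53 = -1
x=12: ŷ = 0.2 + 4.8·12 = 57.8; e = 61.8 − 57.8 = 4
Largest |e| is 6 at x = 9, residual 6.

x = 9, e = 6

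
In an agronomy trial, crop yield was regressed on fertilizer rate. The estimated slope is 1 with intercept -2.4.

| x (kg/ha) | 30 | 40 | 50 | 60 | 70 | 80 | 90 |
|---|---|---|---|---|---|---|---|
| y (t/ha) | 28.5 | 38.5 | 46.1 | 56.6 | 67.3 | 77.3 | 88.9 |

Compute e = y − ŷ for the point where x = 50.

ŷ = -2.4 + 50 = 47.6
e = 46.1 − 47.6 = -1.5

e = -1.5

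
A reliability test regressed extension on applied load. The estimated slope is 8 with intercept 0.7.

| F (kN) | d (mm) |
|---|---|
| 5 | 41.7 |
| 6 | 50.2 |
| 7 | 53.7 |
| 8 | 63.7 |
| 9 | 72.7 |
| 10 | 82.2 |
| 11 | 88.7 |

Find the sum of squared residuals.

F=5: ŷ = 0.7 + 8·5 = 40.7; r = 41.7 − 40.7 = 1
F=6: ŷ = 0.7 + 8·6 = 48.7; r = 50.2 − 48.7 = 1.5
F=7: ŷ = 0.7 + 8·7 = 56.7; r = 53.7 − 56.7 = -3
F=8: ŷ = 0.7 + 8·8 = 64.7; r = 63.7 − 64.7 = -1
F=9: ŷ = 0.7 + 8·9 = 72.7; r = 72.7 − 72.7 = 0
F=10: ŷ = 0.7 + 8·10 = 80.7; r = 82.2 − 80.7 = 1.5
F=11: ŷ = 0.7 + 8·11 = 88.7; r = 88.7 − 88.7 = 0
SSE = 1 + 2.25 + 9 + 1 + 0 + 2.25 + 0 = 15.5

SSE = 15.5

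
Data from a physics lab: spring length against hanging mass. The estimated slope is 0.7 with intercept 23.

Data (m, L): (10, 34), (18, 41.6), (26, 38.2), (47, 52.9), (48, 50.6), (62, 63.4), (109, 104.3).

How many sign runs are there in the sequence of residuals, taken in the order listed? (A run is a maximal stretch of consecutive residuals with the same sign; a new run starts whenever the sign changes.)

3 runs

m=10: ŷ = 23 + 0.7·10 = 30; r = 34 − 30 = 4
m=18: ŷ = 23 + 0.7·18 = 35.6; r = 41.6 − 35.6 = 6
m=26: ŷ = 23 + 0.7·26 = 41.2; r = 38.2 − 41.2 = -3
m=47: ŷ = 23 + 0.7·47 = 55.9; r = 52.9 − 55.9 = -3
m=48: ŷ = 23 + 0.7·48 = 56.6; r = 50.6 − 56.6 = -6
m=62: ŷ = 23 + 0.7·62 = 66.4; r = 63.4 − 66.4 = -3
m=109: ŷ = 23 + 0.7·109 = 99.3; r = 104.3 − 99.3 = 5
Signs: + + − − − − +
Runs: +×2, −×4, +×1 → 3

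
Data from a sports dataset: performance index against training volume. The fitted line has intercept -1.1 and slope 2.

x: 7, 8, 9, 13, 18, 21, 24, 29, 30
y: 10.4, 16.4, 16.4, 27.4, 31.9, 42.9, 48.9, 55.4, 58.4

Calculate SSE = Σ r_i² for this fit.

x=7: ŷ = -1.1 + 2·7 = 12.9; r = 10.4 − 12.9 = -2.5
x=8: ŷ = -1.1 + 2·8 = 14.9; r = 16.4 − 14.9 = 1.5
x=9: ŷ = -1.1 + 2·9 = 16.9; r = 16.4 − 16.9 = -0.5
x=13: ŷ = -1.1 + 2·13 = 24.9; r = 27.4 − 24.9 = 2.5
x=18: ŷ = -1.1 + 2·18 = 34.9; r = 31.9 − 34.9 = -3
x=21: ŷ = -1.1 + 2·21 = 40.9; r = 42.9 − 40.9 = 2
x=24: ŷ = -1.1 + 2·24 = 46.9; r = 48.9 − 46.9 = 2
x=29: ŷ = -1.1 + 2·29 = 56.9; r = 55.4 − 56.9 = -1.5
x=30: ŷ = -1.1 + 2·30 = 58.9; r = 58.4 − 58.9 = -0.5
SSE = 6.25 + 2.25 + 0.25 + 6.25 + 9 + 4 + 4 + 2.25 + 0.25 = 34.5

SSE = 34.5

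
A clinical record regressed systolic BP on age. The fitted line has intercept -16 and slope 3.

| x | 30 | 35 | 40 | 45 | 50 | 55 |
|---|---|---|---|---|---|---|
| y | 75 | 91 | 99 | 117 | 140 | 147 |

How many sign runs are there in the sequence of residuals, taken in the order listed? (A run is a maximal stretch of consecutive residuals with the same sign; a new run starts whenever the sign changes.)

x=30: ŷ = -16 + 3·30 = 74; e = 75 − 74 = 1
x=35: ŷ = -16 + 3·35 = 89; e = 91 − 89 = 2
x=40: ŷ = -16 + 3·40 = 104; e = 99 − 104 = -5
x=45: ŷ = -16 + 3·45 = 119; e = 117 − 119 = -2
x=50: ŷ = -16 + 3·50 = 134; e = 140 − 134 = 6
x=55: ŷ = -16 + 3·55 = 149; e = 147 − 149 = -2
Signs: + + − − + −
Runs: +×2, −×2, +×1, −×1 → 4

4 runs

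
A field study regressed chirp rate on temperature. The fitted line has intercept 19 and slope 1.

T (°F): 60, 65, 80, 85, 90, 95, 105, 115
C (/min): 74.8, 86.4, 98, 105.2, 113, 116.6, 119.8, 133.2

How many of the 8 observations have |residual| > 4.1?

T=60: ŷ = 19 + 60 = 79; r = 74.8 − 79 = -4.2
T=65: ŷ = 19 + 65 = 84; r = 86.4 − 84 = 2.4
T=80: ŷ = 19 + 80 = 99; r = 98 − 99 = -1
T=85: ŷ = 19 + 85 = 104; r = 105.2 − 104 = 1.2
T=90: ŷ = 19 + 90 = 109; r = 113 − 109 = 4
T=95: ŷ = 19 + 95 = 114; r = 116.6 − 114 = 2.6
T=105: ŷ = 19 + 105 = 124; r = 119.8 − 124 = -4.2
T=115: ŷ = 19 + 115 = 134; r = 133.2 − 134 = -0.8
|r| > 4.1: T=60 (|r|=4.2), T=105 (|r|=4.2) → 2

2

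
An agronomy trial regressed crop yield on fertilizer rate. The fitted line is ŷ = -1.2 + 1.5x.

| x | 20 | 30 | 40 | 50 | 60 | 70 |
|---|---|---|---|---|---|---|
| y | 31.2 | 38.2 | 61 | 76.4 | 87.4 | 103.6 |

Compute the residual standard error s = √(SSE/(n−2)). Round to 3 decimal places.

s = 3.561

x=20: ŷ = -1.2 + 1.5·20 = 28.8; e = 31.2 − 28.8 = 2.4
x=30: ŷ = -1.2 + 1.5·30 = 43.8; e = 38.2 − 43.8 = -5.6
x=40: ŷ = -1.2 + 1.5·40 = 58.8; e = 61 − 58.8 = 2.2
x=50: ŷ = -1.2 + 1.5·50 = 73.8; e = 76.4 − 73.8 = 2.6
x=60: ŷ = -1.2 + 1.5·60 = 88.8; e = 87.4 − 88.8 = -1.4
x=70: ŷ = -1.2 + 1.5·70 = 103.8; e = 103.6 − 103.8 = -0.2
SSE = 5.76 + 31.36 + 4.84 + 6.76 + 1.96 + 0.04 = 50.72
s = √(50.72/4) = √12.68 ≈ 3.561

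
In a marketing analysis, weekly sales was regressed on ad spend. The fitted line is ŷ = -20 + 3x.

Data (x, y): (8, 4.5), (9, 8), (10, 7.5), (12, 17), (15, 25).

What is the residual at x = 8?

ŷ = -20 + 3·8 = 4
e = 4.5 − 4 = 0.5

e = 0.5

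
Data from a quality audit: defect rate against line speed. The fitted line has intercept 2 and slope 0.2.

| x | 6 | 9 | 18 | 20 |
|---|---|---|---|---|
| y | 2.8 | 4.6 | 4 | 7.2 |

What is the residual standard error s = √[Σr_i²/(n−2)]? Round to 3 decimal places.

x=6: ŷ = 2 + 0.2·6 = 3.2; r = 2.8 − 3.2 = -0.4
x=9: ŷ = 2 + 0.2·9 = 3.8; r = 4.6 − 3.8 = 0.8
x=18: ŷ = 2 + 0.2·18 = 5.6; r = 4 − 5.6 = -1.6
x=20: ŷ = 2 + 0.2·20 = 6; r = 7.2 − 6 = 1.2
SSE = 0.16 + 0.64 + 2.56 + 1.44 = 4.8
s = √(4.8/2) = √2.4 ≈ 1.549

s = 1.549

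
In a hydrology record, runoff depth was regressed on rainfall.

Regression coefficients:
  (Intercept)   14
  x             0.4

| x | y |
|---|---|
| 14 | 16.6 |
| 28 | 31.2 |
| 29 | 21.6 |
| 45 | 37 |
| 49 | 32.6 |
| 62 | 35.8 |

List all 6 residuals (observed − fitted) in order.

-3, 6, -4, 5, -1, -3

x=14: ŷ = 14 + 0.4·14 = 19.6; r = 16.6 − 19.6 = -3
x=28: ŷ = 14 + 0.4·28 = 25.2; r = 31.2 − 25.2 = 6
x=29: ŷ = 14 + 0.4·29 = 25.6; r = 21.6 − 25.6 = -4
x=45: ŷ = 14 + 0.4·45 = 32; r = 37 − 32 = 5
x=49: ŷ = 14 + 0.4·49 = 33.6; r = 32.6 − 33.6 = -1
x=62: ŷ = 14 + 0.4·62 = 38.8; r = 35.8 − 38.8 = -3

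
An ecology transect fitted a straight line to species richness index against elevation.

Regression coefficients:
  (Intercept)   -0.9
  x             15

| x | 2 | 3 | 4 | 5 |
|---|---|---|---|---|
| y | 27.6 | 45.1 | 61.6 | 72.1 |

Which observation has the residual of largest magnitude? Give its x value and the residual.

x=2: ŷ = -0.9 + 15·2 = 29.1; e = 27.6 − 29.1 = -1.5
x=3: ŷ = -0.9 + 15·3 = 44.1; e = 45.1 − 44.1 = 1
x=4: ŷ = -0.9 + 15·4 = 59.1; e = 61.6 − 59.1 = 2.5
x=5: ŷ = -0.9 + 15·5 = 74.1; e = 72.1 − 74.1 = -2
Largest |e| is 2.5 at x = 4, residual 2.5.

x = 4, e = 2.5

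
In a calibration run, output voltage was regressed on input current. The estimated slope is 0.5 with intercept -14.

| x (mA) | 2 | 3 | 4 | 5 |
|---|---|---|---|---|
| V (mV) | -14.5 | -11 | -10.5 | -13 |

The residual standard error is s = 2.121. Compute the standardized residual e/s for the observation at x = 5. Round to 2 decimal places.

-0.71

V̂ = -14 + 0.5·5 = -11.5
e = -13 − (-11.5) = -1.5
e/s = -1.5 / 2.121 = -0.71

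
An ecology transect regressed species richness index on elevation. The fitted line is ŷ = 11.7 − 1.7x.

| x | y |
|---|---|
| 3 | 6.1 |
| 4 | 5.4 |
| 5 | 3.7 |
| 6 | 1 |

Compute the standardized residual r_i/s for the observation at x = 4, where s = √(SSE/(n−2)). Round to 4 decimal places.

0.7071

x=3: ŷ = 11.7 − 1.7·3 = 6.6; r = 6.1 − 6.6 = -0.5
x=4: ŷ = 11.7 − 1.7·4 = 4.9; r = 5.4 − 4.9 = 0.5
x=5: ŷ = 11.7 − 1.7·5 = 3.2; r = 3.7 − 3.2 = 0.5
x=6: ŷ = 11.7 − 1.7·6 = 1.5; r = 1 − 1.5 = -0.5
SSE = 0.25 + 0.25 + 0.25 + 0.25 = 1
s = √(1/2) = 0.707107
r/s = 0.5 / 0.707107 = 0.7071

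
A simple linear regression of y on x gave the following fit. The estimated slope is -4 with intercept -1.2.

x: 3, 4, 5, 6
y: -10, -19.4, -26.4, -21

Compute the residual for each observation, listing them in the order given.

x=3: ŷ = -1.2 − 4·3 = -13.2; r = -10 − (-13.2) = 3.2
x=4: ŷ = -1.2 − 4·4 = -17.2; r = -19.4 − (-17.2) = -2.2
x=5: ŷ = -1.2 − 4·5 = -21.2; r = -26.4 − (-21.2) = -5.2
x=6: ŷ = -1.2 − 4·6 = -25.2; r = -21 − (-25.2) = 4.2

3.2, -2.2, -5.2, 4.2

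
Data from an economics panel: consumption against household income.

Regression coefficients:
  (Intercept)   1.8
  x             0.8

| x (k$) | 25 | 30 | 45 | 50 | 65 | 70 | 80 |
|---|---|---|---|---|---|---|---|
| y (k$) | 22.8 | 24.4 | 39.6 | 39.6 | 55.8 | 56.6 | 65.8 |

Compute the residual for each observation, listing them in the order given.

1, -1.4, 1.8, -2.2, 2, -1.2, 0

x=25: ŷ = 1.8 + 0.8·25 = 21.8; r = 22.8 − 21.8 = 1
x=30: ŷ = 1.8 + 0.8·30 = 25.8; r = 24.4 − 25.8 = -1.4
x=45: ŷ = 1.8 + 0.8·45 = 37.8; r = 39.6 − 37.8 = 1.8
x=50: ŷ = 1.8 + 0.8·50 = 41.8; r = 39.6 − 41.8 = -2.2
x=65: ŷ = 1.8 + 0.8·65 = 53.8; r = 55.8 − 53.8 = 2
x=70: ŷ = 1.8 + 0.8·70 = 57.8; r = 56.6 − 57.8 = -1.2
x=80: ŷ = 1.8 + 0.8·80 = 65.8; r = 65.8 − 65.8 = 0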